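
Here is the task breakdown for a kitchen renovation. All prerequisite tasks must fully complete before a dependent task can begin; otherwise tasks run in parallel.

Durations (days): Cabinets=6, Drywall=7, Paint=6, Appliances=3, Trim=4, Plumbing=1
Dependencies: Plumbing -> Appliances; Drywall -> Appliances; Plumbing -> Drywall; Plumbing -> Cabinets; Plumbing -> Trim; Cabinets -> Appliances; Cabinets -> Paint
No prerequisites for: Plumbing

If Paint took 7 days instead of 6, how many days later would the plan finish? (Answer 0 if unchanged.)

Critical path before the change: Plumbing→Cabinets→Paint = 1+6+6 = 13 giving 13 days.
Paint lies on that path, so at 7 days the path becomes 14 days.
No other chain overtakes it, so the finish is 14 days.
Change in finish: 14 − 13 = +1 days.

1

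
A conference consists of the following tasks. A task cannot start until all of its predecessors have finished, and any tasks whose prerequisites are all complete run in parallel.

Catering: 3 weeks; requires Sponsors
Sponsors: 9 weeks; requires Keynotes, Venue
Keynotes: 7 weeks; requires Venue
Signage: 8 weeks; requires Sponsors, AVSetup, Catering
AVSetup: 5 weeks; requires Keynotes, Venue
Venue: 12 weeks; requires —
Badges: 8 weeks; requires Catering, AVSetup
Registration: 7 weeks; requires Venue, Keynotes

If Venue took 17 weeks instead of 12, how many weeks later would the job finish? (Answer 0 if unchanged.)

5

Critical path before the change: Venue→Keynotes→Sponsors→Catering→Badges = 12+7+9+3+8 = 39 giving 39 weeks.
Since Venue is critical, the +5 change carries straight to that chain (now 44 weeks).
The critical path is still Venue→Keynotes→Sponsors→Catering→Badges; finish is now 44 weeks.
Change in finish: 44 − 39 = +5 weeks.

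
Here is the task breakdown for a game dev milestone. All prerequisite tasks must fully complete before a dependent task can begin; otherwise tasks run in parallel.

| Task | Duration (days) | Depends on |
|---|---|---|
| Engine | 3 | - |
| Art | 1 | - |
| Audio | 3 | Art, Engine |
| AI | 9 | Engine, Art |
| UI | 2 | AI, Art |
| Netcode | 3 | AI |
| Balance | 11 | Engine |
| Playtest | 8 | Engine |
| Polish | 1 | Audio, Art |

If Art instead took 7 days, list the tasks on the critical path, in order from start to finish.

Art, AI, Netcode

Baseline: Engine→AI→Netcode = 3+9+3 = 15 → 15 days.
Art has 2 days of float (longest path through it is 13).
The binding chain switches to Art→AI→Netcode = 7+9+3 = 19; finish 19 days.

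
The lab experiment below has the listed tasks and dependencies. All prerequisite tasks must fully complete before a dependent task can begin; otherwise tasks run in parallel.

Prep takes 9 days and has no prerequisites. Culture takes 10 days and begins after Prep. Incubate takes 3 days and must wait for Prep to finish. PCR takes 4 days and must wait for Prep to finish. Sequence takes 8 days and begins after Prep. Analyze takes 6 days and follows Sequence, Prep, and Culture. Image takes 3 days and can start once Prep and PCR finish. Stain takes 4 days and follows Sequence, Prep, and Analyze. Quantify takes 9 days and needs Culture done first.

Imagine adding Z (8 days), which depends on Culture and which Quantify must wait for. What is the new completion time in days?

Originally the project takes 29 days.
With Z inserted, Quantify now waits for max(Culture, Z).
New critical path: Prep→Culture→Z→Quantify = 9+10+8+9 = 36 ⇒ 36 days.

36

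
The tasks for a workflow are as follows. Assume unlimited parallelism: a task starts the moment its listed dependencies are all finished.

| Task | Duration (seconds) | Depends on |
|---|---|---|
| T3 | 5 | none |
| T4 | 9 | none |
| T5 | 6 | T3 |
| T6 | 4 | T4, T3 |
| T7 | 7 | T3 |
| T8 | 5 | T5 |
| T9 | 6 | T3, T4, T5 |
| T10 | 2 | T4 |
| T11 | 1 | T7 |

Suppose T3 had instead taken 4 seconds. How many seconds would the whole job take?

Actual critical path: T3→T5→T9 = 5+6+6 = 17 ⇒ 17 seconds.
T3 is on the critical path; changing it to 4 makes that path 16 seconds.
The critical path is still T3→T5→T9; finish is now 16 seconds.

16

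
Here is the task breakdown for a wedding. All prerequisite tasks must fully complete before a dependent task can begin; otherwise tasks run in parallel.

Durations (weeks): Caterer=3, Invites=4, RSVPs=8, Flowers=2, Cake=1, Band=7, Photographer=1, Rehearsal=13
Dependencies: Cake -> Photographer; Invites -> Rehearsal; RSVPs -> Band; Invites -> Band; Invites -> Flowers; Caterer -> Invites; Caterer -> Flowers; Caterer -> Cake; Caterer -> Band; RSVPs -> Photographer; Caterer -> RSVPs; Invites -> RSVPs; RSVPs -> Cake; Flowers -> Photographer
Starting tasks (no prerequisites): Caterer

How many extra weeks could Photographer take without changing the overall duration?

5

Critical path: Caterer→Invites→RSVPs→Band = 3+4+8+7 = 22, so the finish is 22 weeks.
Longest path through Photographer: 17 weeks (earliest finish 17, latest finish 22).
So Photographer can slip 22 − 17 = 5 weeks.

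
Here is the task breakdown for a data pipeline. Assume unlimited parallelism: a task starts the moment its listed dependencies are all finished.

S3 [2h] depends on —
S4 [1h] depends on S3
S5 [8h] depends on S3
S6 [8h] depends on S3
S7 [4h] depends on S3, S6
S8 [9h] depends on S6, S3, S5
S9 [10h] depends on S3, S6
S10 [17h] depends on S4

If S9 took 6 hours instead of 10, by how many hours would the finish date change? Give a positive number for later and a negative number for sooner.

Baseline: S3→S6→S9 = 2+8+10 = 20 → 20 hours.
Since S9 is critical, the -4 change carries straight to that chain (now 16 hours).
Now S3→S4→S10 = 2+1+17 = 20 is longest, so the finish becomes 20 hours.
Change in finish: 20 − 20 = +0 hours.

0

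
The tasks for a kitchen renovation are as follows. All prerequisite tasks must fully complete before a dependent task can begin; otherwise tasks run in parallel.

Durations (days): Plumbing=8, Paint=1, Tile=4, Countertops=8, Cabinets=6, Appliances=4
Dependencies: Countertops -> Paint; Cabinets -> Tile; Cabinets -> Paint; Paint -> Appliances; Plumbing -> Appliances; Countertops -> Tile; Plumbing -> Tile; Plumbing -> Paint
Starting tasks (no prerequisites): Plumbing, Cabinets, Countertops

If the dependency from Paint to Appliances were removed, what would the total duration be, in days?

12

Original critical path: Plumbing→Paint→Appliances = 8+1+4 = 13 ⇒ 13 days.
Without Paint→Appliances, Appliances's earliest start moves from 9 to 8.
The longest chain is now Plumbing→Tile = 8+4 = 12, so the job takes 12 days.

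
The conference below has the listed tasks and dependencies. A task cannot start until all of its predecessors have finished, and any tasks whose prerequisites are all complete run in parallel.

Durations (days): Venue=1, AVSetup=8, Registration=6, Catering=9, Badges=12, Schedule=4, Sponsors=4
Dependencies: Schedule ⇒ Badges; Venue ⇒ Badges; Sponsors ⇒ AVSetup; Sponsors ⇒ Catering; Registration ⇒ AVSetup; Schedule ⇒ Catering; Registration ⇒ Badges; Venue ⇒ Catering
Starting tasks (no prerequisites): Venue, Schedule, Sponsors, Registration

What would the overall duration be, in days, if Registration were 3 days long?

As given, the longest chain is Registration→Badges = 6+12 = 18, so the finish is 18 days.
Registration lies on that path, so at 3 days the path becomes 15 days.
The binding chain switches to Schedule→Badges = 4+12 = 16; finish 16 days.

16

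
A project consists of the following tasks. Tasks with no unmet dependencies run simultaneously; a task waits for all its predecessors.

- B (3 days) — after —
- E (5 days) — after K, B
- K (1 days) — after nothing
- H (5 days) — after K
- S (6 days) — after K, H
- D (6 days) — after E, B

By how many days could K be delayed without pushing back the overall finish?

The longest chain is B→E→D = 3+5+6 = 14; overall finish 14 days.
K finishes as early as 1 and must finish by 3.
Float = 14 − 12 = 2.

2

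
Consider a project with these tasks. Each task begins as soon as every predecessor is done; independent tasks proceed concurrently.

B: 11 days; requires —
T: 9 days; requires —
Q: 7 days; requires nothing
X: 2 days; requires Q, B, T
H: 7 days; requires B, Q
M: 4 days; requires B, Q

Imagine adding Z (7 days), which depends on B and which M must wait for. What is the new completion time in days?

Originally the project takes 18 days.
With Z inserted, M now waits for max(B, Q, Z).
New critical path: B→Z→M = 11+7+4 = 22 ⇒ 22 days.

22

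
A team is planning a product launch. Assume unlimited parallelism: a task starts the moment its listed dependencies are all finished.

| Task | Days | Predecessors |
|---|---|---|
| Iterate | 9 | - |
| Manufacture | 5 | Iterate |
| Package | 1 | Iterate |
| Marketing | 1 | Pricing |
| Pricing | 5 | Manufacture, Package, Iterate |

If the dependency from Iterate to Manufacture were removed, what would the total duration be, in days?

16

With the dependency in place, Iterate→Manufacture→Pricing→Marketing = 9+5+5+1 = 20 sets the finish at 20 days.
Without Iterate→Manufacture, Manufacture's earliest start moves from 9 to 0.
After: Iterate→Package→Pricing→Marketing = 9+1+5+1 = 16 → 16 days.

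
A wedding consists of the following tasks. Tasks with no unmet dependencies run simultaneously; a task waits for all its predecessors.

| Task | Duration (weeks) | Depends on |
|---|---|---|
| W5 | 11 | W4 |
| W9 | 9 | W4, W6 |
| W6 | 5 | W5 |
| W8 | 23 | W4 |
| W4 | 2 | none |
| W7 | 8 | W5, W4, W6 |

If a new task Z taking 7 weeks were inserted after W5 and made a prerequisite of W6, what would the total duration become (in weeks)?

Originally the plan takes 27 weeks.
With Z inserted, W6 now waits for max(W5, Z).
New critical path: W4→W5→Z→W6→W9 = 2+11+7+5+9 = 34 ⇒ 34 weeks.

34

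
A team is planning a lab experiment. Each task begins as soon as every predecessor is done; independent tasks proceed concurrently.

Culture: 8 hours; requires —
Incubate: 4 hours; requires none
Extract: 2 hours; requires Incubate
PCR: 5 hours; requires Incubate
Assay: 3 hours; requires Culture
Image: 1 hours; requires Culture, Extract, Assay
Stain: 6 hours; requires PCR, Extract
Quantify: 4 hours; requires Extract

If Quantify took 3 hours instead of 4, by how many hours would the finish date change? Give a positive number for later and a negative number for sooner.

0

The binding path is Incubate→PCR→Stain = 4+5+6 = 15; finish at 15 hours.
Quantify has 5 hours of float (longest path through it is 10).
No other chain overtakes it, so the finish is 15 hours.
Change in finish: 15 − 15 = +0 hours.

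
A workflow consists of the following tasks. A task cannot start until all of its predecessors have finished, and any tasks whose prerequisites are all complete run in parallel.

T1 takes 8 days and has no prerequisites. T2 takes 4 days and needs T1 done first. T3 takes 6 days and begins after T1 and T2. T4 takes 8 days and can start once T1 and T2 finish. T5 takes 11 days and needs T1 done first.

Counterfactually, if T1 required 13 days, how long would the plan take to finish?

Actual critical path: T1→T2→T4 = 8+4+8 = 20 ⇒ 20 days.
Since T1 is critical, the +5 change carries straight to that chain (now 25 days).
The critical path is still T1→T2→T4; finish is now 25 days.

25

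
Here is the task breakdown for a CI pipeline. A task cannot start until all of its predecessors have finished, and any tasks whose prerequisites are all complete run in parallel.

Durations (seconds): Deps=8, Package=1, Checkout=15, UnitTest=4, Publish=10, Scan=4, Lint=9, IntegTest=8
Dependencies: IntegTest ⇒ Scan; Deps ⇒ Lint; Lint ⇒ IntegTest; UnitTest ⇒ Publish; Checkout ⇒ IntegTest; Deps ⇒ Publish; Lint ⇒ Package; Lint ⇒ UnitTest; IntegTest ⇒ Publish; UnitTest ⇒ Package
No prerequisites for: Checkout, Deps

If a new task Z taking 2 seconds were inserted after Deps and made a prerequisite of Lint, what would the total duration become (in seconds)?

Originally the schedule takes 35 seconds.
With Z inserted, Lint now waits for max(Deps, Z).
New critical path: Deps→Z→Lint→IntegTest→Publish = 8+2+9+8+10 = 37 ⇒ 37 seconds.

37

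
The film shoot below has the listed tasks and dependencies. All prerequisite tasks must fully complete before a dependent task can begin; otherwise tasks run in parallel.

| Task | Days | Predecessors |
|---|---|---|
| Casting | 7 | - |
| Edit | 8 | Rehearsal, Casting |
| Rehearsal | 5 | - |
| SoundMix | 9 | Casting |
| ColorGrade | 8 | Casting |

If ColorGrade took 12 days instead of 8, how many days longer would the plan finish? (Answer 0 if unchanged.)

Critical path before the change: Casting→SoundMix = 7+9 = 16 giving 16 days.
ColorGrade is off the critical path — its longest chain is 15 days, giving 1 of slack.
New critical path: Casting→ColorGrade = 7+12 = 19 ⇒ 19 days.
Change in finish: 19 − 16 = +3 days.

3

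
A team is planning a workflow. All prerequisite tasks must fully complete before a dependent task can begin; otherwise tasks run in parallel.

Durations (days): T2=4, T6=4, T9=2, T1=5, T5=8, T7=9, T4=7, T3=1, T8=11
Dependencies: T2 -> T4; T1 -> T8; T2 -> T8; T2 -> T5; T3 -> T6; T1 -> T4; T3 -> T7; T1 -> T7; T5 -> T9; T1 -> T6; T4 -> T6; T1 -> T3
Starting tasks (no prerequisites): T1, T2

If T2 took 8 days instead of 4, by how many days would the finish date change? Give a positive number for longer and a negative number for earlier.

The binding path is T1→T4→T6 = 5+7+4 = 16; finish at 16 days.
T2 is off the critical path — its longest chain is 15 days, giving 1 of slack.
The binding chain switches to T2→T4→T6 = 8+7+4 = 19; finish 19 days.
Change in finish: 19 − 16 = +3 days.

3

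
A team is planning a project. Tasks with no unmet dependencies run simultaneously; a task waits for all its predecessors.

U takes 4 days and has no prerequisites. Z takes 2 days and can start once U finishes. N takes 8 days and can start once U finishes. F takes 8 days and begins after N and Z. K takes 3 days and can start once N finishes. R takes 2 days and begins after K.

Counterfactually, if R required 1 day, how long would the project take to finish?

20

As given, the longest chain is U→N→F = 4+8+8 = 20, so the finish is 20 days.
The longest path through R is only 17 days, so R has float 3.
That remains the longest chain; total 20 days.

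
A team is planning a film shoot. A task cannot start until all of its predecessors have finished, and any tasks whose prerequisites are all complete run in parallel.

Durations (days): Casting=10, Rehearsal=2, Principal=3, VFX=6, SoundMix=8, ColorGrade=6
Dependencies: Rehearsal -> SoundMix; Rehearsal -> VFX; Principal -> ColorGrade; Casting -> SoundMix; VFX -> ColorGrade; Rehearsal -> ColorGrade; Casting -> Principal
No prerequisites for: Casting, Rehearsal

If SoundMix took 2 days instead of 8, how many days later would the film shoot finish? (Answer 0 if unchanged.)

Baseline: Casting→Principal→ColorGrade = 10+3+6 = 19 → 19 days.
The longest path through SoundMix is only 18 days, so SoundMix has float 1.
That remains the longest chain; total 19 days.
Change in finish: 19 − 19 = +0 days.

0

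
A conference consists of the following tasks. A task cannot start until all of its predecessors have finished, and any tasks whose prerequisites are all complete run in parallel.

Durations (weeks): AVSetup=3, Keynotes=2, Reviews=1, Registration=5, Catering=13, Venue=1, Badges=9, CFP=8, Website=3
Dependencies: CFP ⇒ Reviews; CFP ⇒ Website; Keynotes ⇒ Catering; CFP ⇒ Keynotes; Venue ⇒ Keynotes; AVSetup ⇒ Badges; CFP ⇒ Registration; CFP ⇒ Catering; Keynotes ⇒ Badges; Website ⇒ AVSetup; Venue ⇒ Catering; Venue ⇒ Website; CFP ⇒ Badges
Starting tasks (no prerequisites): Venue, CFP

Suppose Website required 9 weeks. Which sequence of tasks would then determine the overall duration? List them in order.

Baseline: CFP→Website→AVSetup→Badges = 8+3+3+9 = 23 → 23 weeks.
Website lies on that path, so at 9 weeks the path becomes 29 weeks.
The critical path is still CFP→Website→AVSetup→Badges; finish is now 29 weeks.

CFP, Website, AVSetup, Badges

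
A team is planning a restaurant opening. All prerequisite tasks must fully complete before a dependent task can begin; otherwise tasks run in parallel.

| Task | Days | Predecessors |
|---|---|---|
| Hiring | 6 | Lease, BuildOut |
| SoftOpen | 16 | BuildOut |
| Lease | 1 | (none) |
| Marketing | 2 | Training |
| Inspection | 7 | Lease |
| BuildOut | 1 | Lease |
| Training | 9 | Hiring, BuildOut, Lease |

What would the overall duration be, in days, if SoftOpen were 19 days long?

21

The binding path is Lease→BuildOut→Hiring→Training→Marketing = 1+1+6+9+2 = 19; finish at 19 days.
The longest path through SoftOpen is only 18 days, so SoftOpen has float 1.
The binding chain switches to Lease→BuildOut→SoftOpen = 1+1+19 = 21; finish 21 days.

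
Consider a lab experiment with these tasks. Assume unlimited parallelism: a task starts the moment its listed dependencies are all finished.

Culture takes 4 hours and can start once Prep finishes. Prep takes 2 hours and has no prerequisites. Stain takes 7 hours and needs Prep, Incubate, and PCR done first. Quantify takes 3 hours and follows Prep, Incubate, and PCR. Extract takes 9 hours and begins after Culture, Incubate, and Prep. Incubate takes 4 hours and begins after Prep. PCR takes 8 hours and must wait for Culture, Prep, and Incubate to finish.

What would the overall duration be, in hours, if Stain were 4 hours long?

The binding path is Prep→Culture→PCR→Stain = 2+4+8+7 = 21; finish at 21 hours.
Since Stain is critical, the -3 change carries straight to that chain (now 18 hours).
The critical path is still Prep→Culture→PCR→Stain; finish is now 18 hours.

18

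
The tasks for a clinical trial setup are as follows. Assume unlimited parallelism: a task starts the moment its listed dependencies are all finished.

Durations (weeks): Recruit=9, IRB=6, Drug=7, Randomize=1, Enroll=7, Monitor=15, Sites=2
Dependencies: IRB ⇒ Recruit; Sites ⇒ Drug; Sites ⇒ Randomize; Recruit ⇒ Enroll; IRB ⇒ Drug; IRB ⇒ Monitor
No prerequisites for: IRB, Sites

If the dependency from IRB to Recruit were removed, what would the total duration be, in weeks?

21

Original critical path: IRB→Recruit→Enroll = 6+9+7 = 22 ⇒ 22 weeks.
Without IRB→Recruit, Recruit's earliest start moves from 6 to 0.
After: IRB→Monitor = 6+15 = 21 → 21 weeks.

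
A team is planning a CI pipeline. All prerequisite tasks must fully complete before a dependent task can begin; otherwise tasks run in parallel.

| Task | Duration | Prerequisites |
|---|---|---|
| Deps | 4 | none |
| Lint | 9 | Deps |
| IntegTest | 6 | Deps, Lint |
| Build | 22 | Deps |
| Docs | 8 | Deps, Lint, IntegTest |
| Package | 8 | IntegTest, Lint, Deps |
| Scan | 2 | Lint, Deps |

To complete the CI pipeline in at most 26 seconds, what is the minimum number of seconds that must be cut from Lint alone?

Current finish: 27 seconds; target: 26.
Lint is on every critical path, so each second cut from Lint cuts the finish by one (this holds down to a finish of 26).
Need 27 − 26 = 1 second off Lint → Lint becomes 8 seconds, finish becomes 26.

1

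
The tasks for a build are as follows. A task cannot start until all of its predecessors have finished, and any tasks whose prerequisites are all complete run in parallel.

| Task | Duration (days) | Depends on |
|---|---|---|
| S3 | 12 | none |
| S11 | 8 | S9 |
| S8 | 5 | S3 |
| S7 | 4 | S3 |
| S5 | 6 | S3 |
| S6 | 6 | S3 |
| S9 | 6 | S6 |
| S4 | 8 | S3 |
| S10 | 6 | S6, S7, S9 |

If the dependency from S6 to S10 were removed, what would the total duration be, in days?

With the dependency in place, S3→S6→S9→S11 = 12+6+6+8 = 32 sets the finish at 32 days.
Dropping S6→S10 doesn't change S10's earliest start (24); another predecessor still binds.
After: S3→S6→S9→S11 = 12+6+6+8 = 32 → 32 days.

32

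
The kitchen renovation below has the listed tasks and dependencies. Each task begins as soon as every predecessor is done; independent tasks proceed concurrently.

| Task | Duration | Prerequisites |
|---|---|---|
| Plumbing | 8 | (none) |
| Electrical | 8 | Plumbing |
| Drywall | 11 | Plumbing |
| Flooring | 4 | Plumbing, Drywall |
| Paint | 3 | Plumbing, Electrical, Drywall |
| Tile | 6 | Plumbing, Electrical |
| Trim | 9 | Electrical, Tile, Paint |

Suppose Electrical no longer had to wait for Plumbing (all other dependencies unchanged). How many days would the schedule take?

Original critical path: Plumbing→Electrical→Tile→Trim = 8+8+6+9 = 31 ⇒ 31 days.
Without Plumbing→Electrical, Electrical's earliest start moves from 8 to 0.
The longest chain is now Plumbing→Drywall→Paint→Trim = 8+11+3+9 = 31, so the schedule takes 31 days.

31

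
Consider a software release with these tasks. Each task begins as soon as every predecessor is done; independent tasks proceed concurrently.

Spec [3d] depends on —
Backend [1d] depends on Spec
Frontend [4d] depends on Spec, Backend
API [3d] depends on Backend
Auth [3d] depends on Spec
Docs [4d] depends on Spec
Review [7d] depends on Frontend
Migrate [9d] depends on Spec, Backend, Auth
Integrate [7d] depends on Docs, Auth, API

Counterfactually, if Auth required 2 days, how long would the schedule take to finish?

The binding path is Spec→Auth→Migrate = 3+3+9 = 15; finish at 15 days.
Auth lies on that path, so at 2 days the path becomes 14 days.
New critical path: Spec→Backend→Frontend→Review = 3+1+4+7 = 15 ⇒ 15 days.

15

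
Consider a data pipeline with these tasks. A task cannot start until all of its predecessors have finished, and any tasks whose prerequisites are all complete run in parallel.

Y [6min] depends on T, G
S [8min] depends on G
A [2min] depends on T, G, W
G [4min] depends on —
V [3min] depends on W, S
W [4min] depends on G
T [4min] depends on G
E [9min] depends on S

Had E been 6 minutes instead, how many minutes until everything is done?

18

As given, the longest chain is G→S→E = 4+8+9 = 21, so the finish is 21 minutes.
Since E is critical, the -3 change carries straight to that chain (now 18 minutes).
The critical path is still G→S→E; finish is now 18 minutes.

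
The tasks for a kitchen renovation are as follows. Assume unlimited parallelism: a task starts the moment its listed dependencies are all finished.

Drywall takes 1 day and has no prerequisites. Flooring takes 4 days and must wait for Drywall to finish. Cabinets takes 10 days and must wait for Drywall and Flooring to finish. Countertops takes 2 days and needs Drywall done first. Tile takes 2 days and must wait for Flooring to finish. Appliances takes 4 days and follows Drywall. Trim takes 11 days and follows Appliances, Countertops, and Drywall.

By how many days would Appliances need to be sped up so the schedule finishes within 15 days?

1

Current finish: 16 days; target: 15.
Appliances is on every critical path, so each day cut from Appliances cuts the finish by one (this holds down to a finish of 15).
Need 16 − 15 = 1 day off Appliances → Appliances becomes 3 days, finish becomes 15.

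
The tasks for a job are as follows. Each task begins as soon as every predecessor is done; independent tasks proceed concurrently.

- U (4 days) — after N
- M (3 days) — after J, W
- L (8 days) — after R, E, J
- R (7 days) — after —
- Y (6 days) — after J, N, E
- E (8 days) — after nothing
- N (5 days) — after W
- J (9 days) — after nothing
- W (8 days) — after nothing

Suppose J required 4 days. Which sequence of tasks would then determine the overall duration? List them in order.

Baseline: W→N→Y = 8+5+6 = 19 → 19 days.
J is off the critical path — its longest chain is 17 days, giving 2 of slack.
No other chain overtakes it, so the finish is 19 days.

W, N, Y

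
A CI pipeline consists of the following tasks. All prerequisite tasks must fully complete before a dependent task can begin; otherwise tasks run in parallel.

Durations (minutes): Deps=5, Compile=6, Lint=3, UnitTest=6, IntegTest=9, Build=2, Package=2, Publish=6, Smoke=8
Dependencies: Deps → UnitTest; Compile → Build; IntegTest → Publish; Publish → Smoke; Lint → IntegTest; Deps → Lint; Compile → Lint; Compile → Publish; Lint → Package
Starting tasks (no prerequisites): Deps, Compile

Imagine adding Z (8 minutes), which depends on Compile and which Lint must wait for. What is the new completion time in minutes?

40

Originally the schedule takes 32 minutes.
With Z inserted, Lint now waits for max(Compile, Deps, Z).
New critical path: Compile→Z→Lint→IntegTest→Publish→Smoke = 6+8+3+9+6+8 = 40 ⇒ 40 minutes.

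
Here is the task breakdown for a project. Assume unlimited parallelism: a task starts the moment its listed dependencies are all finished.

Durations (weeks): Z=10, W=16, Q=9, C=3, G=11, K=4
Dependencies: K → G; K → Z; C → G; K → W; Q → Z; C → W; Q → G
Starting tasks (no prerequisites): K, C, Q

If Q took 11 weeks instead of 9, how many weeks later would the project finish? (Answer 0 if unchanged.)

As given, the longest chain is Q→G = 9+11 = 20, so the finish is 20 weeks.
Since Q is critical, the +2 change carries straight to that chain (now 22 weeks).
No other chain overtakes it, so the finish is 22 weeks.
Change in finish: 22 − 20 = +2 weeks.

2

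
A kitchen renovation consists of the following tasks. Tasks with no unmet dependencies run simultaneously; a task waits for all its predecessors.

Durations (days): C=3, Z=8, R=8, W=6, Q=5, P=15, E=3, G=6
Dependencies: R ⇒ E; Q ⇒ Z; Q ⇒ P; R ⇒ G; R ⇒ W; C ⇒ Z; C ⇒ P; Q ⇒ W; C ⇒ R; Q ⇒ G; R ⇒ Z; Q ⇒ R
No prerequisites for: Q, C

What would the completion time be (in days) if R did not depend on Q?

20

Original critical path: Q→R→Z = 5+8+8 = 21 ⇒ 21 days.
Without Q→R, R's earliest start moves from 5 to 3.
The longest chain is now Q→P = 5+15 = 20, so the schedule takes 20 days.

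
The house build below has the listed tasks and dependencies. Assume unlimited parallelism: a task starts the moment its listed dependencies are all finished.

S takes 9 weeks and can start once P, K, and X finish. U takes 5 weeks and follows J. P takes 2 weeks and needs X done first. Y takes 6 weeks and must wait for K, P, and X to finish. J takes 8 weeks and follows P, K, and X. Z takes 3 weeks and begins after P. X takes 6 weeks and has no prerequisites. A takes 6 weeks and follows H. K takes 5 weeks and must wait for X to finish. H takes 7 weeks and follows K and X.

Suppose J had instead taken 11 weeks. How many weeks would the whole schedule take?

27

As given, the longest chain is X→K→J→U = 6+5+8+5 = 24, so the finish is 24 weeks.
J is on the critical path; changing it to 11 makes that path 27 weeks.
The critical path is still X→K→J→U; finish is now 27 weeks.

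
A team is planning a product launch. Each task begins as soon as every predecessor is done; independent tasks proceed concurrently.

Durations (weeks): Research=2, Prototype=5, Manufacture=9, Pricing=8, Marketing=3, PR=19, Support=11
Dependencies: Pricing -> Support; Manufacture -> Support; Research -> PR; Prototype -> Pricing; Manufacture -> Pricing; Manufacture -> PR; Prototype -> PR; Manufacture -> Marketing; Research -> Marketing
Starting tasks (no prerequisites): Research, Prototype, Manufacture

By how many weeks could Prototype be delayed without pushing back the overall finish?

4

Critical path: Manufacture→Pricing→Support = 9+8+11 = 28, so the finish is 28 weeks.
Prototype finishes as early as 5 and must finish by 9.
So Prototype can slip 9 − 5 = 4 weeks.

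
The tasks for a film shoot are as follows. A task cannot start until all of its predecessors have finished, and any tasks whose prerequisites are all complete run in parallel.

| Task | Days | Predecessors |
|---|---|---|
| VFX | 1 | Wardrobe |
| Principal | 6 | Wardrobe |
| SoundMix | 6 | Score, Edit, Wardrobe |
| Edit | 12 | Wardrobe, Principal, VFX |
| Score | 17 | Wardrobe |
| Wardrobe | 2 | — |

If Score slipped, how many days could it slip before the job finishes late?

The longest chain is Wardrobe→Principal→Edit→SoundMix = 2+6+12+6 = 26; overall finish 26 days.
Score finishes as early as 19 and must finish by 20.
Float = 26 − 25 = 1.

1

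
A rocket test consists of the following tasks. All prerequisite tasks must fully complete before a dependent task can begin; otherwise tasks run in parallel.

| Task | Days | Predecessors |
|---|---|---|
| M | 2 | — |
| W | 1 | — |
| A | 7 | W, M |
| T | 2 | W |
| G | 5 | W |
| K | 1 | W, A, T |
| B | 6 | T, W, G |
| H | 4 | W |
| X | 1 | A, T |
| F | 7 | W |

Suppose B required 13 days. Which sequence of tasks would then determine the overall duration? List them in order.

W, G, B

The binding path is W→G→B = 1+5+6 = 12; finish at 12 days.
B lies on that path, so at 13 days the path becomes 19 days.
No other chain overtakes it, so the finish is 19 days.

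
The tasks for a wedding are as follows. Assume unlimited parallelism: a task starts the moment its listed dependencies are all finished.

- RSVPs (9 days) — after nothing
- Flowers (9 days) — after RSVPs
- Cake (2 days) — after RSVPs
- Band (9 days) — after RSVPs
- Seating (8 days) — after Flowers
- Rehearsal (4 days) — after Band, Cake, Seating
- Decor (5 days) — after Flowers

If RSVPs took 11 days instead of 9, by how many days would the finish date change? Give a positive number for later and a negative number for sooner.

Actual critical path: RSVPs→Flowers→Seating→Rehearsal = 9+9+8+4 = 30 ⇒ 30 days.
Since RSVPs is critical, the +2 change carries straight to that chain (now 32 days).
No other chain overtakes it, so the finish is 32 days.
Change in finish: 32 − 30 = +2 days.

2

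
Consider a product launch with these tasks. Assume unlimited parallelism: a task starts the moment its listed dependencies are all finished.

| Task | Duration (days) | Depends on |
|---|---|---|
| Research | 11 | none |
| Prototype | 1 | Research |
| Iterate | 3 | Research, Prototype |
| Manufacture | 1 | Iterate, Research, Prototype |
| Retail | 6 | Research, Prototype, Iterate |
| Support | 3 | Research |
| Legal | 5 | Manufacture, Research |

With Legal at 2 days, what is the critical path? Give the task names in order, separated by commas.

Research, Prototype, Iterate, Retail

The binding path is Research→Prototype→Iterate→Manufacture→Legal = 11+1+3+1+5 = 21; finish at 21 days.
Legal lies on that path, so at 2 days the path becomes 18 days.
New critical path: Research→Prototype→Iterate→Retail = 11+1+3+6 = 21 ⇒ 21 days.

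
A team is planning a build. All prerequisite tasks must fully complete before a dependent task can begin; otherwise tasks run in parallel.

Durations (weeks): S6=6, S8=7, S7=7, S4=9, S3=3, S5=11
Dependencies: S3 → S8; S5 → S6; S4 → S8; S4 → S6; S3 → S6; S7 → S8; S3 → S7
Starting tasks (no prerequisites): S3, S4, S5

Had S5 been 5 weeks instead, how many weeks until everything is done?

The binding path is S5→S6 = 11+6 = 17; finish at 17 weeks.
Since S5 is critical, the -6 change carries straight to that chain (now 11 weeks).
New critical path: S3→S7→S8 = 3+7+7 = 17 ⇒ 17 weeks.

17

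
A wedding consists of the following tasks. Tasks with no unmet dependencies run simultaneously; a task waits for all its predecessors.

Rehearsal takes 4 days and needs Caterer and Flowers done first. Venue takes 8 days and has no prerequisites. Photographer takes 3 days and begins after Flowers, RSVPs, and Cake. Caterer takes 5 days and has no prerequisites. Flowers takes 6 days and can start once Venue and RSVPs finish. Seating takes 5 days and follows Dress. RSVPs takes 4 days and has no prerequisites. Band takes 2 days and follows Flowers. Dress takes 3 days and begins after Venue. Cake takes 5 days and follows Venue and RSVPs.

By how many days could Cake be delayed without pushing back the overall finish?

2

Critical path: Venue→Flowers→Rehearsal = 8+6+4 = 18, so the finish is 18 days.
The longest chain containing Cake totals 16 days.
Slack of Cake = 10 − 8 = 2 days.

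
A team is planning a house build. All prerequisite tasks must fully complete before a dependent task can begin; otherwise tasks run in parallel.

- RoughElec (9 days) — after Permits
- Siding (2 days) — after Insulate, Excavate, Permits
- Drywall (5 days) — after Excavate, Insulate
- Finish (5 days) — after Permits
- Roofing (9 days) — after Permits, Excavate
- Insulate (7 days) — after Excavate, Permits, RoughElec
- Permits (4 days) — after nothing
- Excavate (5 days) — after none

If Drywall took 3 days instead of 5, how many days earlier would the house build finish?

2

Critical path before the change: Permits→RoughElec→Insulate→Drywall = 4+9+7+5 = 25 giving 25 days.
Since Drywall is critical, the -2 change carries straight to that chain (now 23 days).
The critical path is still Permits→RoughElec→Insulate→Drywall; finish is now 23 days.
Change in finish: 23 − 25 = -2 days.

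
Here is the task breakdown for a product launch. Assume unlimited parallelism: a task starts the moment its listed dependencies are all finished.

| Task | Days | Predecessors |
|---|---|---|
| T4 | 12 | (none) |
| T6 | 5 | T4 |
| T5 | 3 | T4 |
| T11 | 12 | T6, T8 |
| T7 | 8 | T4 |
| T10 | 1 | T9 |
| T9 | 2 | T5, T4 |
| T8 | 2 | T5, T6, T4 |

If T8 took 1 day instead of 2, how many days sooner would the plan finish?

Actual critical path: T4→T6→T8→T11 = 12+5+2+12 = 31 ⇒ 31 days.
T8 lies on that path, so at 1 day the path becomes 30 days.
No other chain overtakes it, so the finish is 30 days.
Change in finish: 30 − 31 = -1 days.

1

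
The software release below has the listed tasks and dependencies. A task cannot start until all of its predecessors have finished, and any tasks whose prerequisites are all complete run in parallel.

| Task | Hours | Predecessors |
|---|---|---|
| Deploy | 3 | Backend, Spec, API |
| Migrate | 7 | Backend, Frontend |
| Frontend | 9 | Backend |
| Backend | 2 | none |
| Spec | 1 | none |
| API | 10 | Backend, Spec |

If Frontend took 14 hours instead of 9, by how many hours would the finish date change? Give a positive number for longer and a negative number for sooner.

Actual critical path: Backend→Frontend→Migrate = 2+9+7 = 18 ⇒ 18 hours.
Frontend lies on that path, so at 14 hours the path becomes 23 hours.
That remains the longest chain; total 23 hours.
Change in finish: 23 − 18 = +5 hours.

5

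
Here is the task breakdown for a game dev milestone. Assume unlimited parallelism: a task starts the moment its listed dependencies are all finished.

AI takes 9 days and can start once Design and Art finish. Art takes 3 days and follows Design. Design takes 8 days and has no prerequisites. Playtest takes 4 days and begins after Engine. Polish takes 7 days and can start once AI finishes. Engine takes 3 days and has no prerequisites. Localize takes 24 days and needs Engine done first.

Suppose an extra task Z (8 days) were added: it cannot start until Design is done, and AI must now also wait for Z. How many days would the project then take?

Originally the project takes 27 days.
With Z inserted, AI now waits for max(Design, Art, Z).
New critical path: Design→Z→AI→Polish = 8+8+9+7 = 32 ⇒ 32 days.

32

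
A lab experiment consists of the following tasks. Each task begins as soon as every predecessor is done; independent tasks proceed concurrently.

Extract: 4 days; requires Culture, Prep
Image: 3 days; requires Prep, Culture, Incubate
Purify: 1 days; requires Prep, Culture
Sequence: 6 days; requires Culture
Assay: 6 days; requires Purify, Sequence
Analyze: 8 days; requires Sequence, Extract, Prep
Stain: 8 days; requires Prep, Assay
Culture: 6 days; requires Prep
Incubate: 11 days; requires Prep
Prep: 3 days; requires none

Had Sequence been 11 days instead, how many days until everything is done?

Baseline: Prep→Culture→Sequence→Assay→Stain = 3+6+6+6+8 = 29 → 29 days.
Sequence is on the critical path; changing it to 11 makes that path 34 days.
The critical path is still Prep→Culture→Sequence→Assay→Stain; finish is now 34 days.

34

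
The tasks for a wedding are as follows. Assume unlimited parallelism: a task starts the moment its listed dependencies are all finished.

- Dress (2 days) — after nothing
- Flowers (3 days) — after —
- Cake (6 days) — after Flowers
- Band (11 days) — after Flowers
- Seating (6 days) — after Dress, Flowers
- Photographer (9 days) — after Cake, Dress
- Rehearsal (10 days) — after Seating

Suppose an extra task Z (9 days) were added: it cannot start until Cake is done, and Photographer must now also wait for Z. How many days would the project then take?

Originally the project takes 19 days.
With Z inserted, Photographer now waits for max(Cake, Dress, Z).
New critical path: Flowers→Cake→Z→Photographer = 3+6+9+9 = 27 ⇒ 27 days.

27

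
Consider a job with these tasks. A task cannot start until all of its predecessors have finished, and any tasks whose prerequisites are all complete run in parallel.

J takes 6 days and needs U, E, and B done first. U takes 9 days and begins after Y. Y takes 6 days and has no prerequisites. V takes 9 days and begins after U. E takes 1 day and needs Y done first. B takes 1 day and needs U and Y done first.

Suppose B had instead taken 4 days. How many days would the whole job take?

Baseline: Y→U→V = 6+9+9 = 24 → 24 days.
B has 2 days of float (longest path through it is 22).
New critical path: Y→U→B→J = 6+9+4+6 = 25 ⇒ 25 days.

25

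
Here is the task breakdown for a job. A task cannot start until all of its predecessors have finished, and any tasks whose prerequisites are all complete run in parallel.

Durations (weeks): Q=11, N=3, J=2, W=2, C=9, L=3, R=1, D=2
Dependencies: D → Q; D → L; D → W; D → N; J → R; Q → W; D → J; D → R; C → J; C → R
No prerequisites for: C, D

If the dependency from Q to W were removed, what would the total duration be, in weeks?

Original critical path: D→Q→W = 2+11+2 = 15 ⇒ 15 weeks.
Without Q→W, W's earliest start moves from 13 to 2.
New critical path: D→Q = 2+11 = 13 ⇒ 13 weeks.

13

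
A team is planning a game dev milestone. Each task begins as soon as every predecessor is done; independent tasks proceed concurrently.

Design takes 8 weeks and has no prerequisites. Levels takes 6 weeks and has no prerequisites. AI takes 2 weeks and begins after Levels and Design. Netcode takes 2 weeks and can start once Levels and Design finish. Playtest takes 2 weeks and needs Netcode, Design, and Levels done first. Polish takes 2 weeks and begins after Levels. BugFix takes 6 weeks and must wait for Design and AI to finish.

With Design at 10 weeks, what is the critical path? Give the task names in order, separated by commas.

Design, AI, BugFix

Critical path before the change: Design→AI→BugFix = 8+2+6 = 16 giving 16 weeks.
Since Design is critical, the +2 change carries straight to that chain (now 18 weeks).
The critical path is still Design→AI→BugFix; finish is now 18 weeks.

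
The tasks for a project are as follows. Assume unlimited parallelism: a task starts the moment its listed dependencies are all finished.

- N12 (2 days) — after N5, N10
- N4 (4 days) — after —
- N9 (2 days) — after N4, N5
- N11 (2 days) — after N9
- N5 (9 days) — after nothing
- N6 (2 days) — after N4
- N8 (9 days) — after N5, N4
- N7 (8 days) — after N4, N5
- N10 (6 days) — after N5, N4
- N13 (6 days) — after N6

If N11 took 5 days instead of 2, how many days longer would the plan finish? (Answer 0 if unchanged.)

Critical path before the change: N5→N8 = 9+9 = 18 giving 18 days.
The longest path through N11 is only 13 days, so N11 has float 5.
The critical path is still N5→N8; finish is now 18 days.
Change in finish: 18 − 18 = +0 days.

0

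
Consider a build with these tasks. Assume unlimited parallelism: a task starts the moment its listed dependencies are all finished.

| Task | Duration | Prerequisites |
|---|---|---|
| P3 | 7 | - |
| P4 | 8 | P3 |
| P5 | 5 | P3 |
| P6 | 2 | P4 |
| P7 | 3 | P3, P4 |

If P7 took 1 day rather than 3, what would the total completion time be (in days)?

Baseline: P3→P4→P7 = 7+8+3 = 18 → 18 days.
Since P7 is critical, the -2 change carries straight to that chain (now 16 days).
Now P3→P4→P6 = 7+8+2 = 17 is longest, so the finish becomes 17 days.

17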